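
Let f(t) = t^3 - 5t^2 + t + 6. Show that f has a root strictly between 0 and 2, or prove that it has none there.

Such a root exists.

f(0) = 6 and f(2) = -4, which have opposite signs.
f is continuous everywhere (it is a polynomial), in particular on [0, 2].
By the Intermediate Value Theorem, f takes the value 0 somewhere in the open interval.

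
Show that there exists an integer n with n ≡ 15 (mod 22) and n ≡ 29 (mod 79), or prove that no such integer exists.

n = 345

Since 22 and 79 share no common factor, CRT says the pair of congruences has a solution (unique mod 1738).
Any solution of the first congruence is n = 15 + 22t; substituting into the second, 22t ≡ 29 − 15 ≡ 14 (mod 79).
Note 22·18 = 396 ≡ 1 (mod 79) (as 396 − 1 = 5·79), so 22⁻¹ ≡ 18.
Multiplying by 18: t ≡ 18·14 = 252 ≡ 15 (mod 79).
Taking t = 15 gives n = 15 + 22·15 = 345.
Indeed 345 ≡ 15 (mod 22) and 345 ≡ 29 (mod 79).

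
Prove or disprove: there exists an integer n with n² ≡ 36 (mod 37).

Take n = 31. Then 31² = 961 = 25·37 + 36, so 31² ≡ 36 (mod 37).

n = 31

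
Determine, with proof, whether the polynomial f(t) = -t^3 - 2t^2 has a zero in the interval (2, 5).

f(2) = -16 and f(5) = -175, both negative, so a sign-change argument is unavailable; we show f keeps this sign on the whole interval.
Shift to the endpoint 2: with t = 2 + u (0 < u < 3), one computes f(2 + u) = -u^3 - 8u^2 - 20u - 16.
The nonzero coefficients here are all negative, so for u > 0 every term is negative (or zero), and the constant term -16 is strictly negative.
So f is strictly negative on (2, 5); no root exists in the interval.

f has no root in that interval.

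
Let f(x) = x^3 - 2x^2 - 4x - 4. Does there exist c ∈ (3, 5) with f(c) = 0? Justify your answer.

f(3) = -7 and f(5) = 51, which have opposite signs.
As a polynomial, f is continuous on every closed interval.
By the Intermediate Value Theorem f must vanish at some point of (3, 5).

Yes, such a c exists.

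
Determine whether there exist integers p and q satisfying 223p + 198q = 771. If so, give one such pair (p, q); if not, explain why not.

223 and 198 are coprime, so 223p + 198q ranges over all of ℤ.
Euclidean algorithm: 223 = 1·198 + 25, 198 = 7·25 + 23, 25 = 1·23 + 2, 23 = 11·2 + 1, 2 = 2·1 + 0.
Working back up the chain: 1 = 23 − 11·2 = 23 − 11·(25 − 1·23) = −11·25 + 12·23 = −11·25 + 12·(198 − 7·25) = 12·198 − 95·25 = 12·198 − 95·(223 − 1·198) = −95·223 + 107·198. So 223·(-95) + 198·107 = 1.
Multiplying through by 771: p = (-95)·771 = -73245, q = 107·771 = 82497 is a solution.
The general solution is p = -73245 + 198k, q = 82497 − 223k; taking k = 370 gives the smaller pair p = 15, q = -13.
Check: 223·15 + 198·(-13) = 3345 − 2574 = 771. ✓

p = 15, q = -13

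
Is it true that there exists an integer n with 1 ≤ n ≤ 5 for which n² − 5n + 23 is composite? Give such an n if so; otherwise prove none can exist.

There is no such integer n in that range.

The values for n = 1, 2, …, 5 are 19, 17, 17, 19, 23, and each of these is prime.
So no value in the range makes the expression composite.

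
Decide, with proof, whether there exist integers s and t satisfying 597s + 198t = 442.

Both 597 and 198 are divisible by gcd(597, 198) = 3, hence so is any combination 597s + 198t.
However 442 leaves remainder 1 on division by 3.
Hence no integers s, t satisfy the equation.

There are no such integers.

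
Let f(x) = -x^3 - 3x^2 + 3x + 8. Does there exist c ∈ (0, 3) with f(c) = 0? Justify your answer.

f(0) = 8 and f(3) = -37, which have opposite signs.
f is continuous everywhere (it is a polynomial), in particular on [0, 3].
By the Intermediate Value Theorem f must vanish at some point of (0, 3).

Yes, f has a root in the interval.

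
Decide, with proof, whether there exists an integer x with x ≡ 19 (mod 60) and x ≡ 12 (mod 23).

x = 679

The moduli 60 and 23 are coprime, so by the Chinese Remainder Theorem a unique solution modulo 1380 exists.
Any solution of the first congruence is x = 19 + 60t; substituting into the second, 60t ≡ 12 − 19 ≡ 16 (mod 23).
60 ≡ 14 (mod 23), so this reads 14t ≡ 16 (mod 23). Note 14·5 = 70 ≡ 1 (mod 23) (as 70 − 1 = 3·23), so 14⁻¹ ≡ 5.
Multiplying by 5: t ≡ 5·16 = 80 ≡ 11 (mod 23).
With t = 11: x = 19 + 60·11 = 679.
Check: 679 mod 60 = 19, 679 mod 23 = 12. ✓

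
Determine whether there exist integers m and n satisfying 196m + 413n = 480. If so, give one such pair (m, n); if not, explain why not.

No, no such integers exist.

Both 196 and 413 are divisible by gcd(196, 413) = 7, hence so is any combination 196m + 413n.
But 480 = 7·68 + 4, so 7 ∤ 480.
Therefore 196m + 413n = 480 has no solution in integers.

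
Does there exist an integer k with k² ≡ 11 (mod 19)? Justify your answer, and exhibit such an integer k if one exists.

k = 12 works: 12² = 144, and 144 − 11 = 133 = 7·19.

k = 12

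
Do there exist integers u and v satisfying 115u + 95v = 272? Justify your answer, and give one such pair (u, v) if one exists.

No, no such integers exist.

Both 115 and 95 are divisible by gcd(115, 95) = 5, hence so is any combination 115u + 95v.
But 272 is not a multiple of 5 (it leaves remainder 2).
Therefore 115u + 95v = 272 has no solution in integers.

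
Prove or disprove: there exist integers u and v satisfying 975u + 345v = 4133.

Both 975 and 345 are divisible by gcd(975, 345) = 15, hence so is any combination 975u + 345v.
But 4133 is not a multiple of 15 (it leaves remainder 8).
Therefore 975u + 345v = 4133 has no solution in integers.

There are no such integers.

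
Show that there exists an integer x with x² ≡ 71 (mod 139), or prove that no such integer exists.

Take x = 99. Then 99² = 9801 = 70·139 + 71, so 99² ≡ 71 (mod 139).

x = 99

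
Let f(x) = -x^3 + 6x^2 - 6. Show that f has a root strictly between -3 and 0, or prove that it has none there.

Such a root exists.

f(-3) = 75 and f(0) = -6, which have opposite signs.
Since f is a polynomial it is continuous on [-3, 0].
By the Intermediate Value Theorem f must vanish at some point of (-3, 0).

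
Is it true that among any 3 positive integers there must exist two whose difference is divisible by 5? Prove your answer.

Consider the 3 integers 9, 10, 11. They lie in distinct residue classes modulo 5, since 3 ≤ 5.
Any two of them differ by at most 2 < 5 and by at least 1, so no difference is a multiple of 5.

No, the set {9, 10, 11} is a counterexample.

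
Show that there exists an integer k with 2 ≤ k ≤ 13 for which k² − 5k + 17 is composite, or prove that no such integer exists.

At k = 13: 13² − 5·13 + 17 = 121 = 11·11, which is composite.

k = 13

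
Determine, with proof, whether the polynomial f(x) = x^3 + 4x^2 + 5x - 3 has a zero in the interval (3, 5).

f has no root in that interval.

The endpoint values f(3) = 75 and f(5) = 247 are both positive. Claim: f(x) > 0 for every x in (3, 5).
Shift to the endpoint 3: with x = 3 + u (0 < u < 2), one computes f(3 + u) = u^3 + 13u^2 + 56u + 75.
The nonzero coefficients here are all positive, so for u > 0 every term is positive (or zero), and the constant term 75 is strictly positive.
So f is strictly positive on (3, 5); no root exists in the interval.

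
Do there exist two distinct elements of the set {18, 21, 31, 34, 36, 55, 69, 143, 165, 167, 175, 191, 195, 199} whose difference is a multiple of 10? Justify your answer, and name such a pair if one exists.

The pair (21, 31) works.

Both 21 and 31 leave remainder 1 on division by 10; their difference 10 = 1·10 is a multiple of 10.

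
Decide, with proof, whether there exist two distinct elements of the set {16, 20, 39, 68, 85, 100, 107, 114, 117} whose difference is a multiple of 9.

Residues mod 9: 16↦7, 20↦2, 39↦3, 68↦5, 85↦4, 100↦1, 107↦8, 114↦6, 117↦0.
All 9 residues are distinct, so no two elements differ by a multiple of 9.

No such pair exists.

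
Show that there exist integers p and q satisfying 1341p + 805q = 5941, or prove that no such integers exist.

p = 346, q = -569

1341 and 805 are coprime, so 1341p + 805q ranges over all of ℤ.
Dividing repeatedly: 1341 = 1·805 + 536, 805 = 1·536 + 269, 536 = 1·269 + 267, 269 = 1·267 + 2, 267 = 133·2 + 1, 2 = 2·1 + 0.
Back-substituting, 1 = 267 − 133·2 = 267 − 133·(269 − 1·267) = −133·269 + 134·267 = −133·269 + 134·(536 − 1·269) = 134·536 − 267·269 = 134·536 − 267·(805 − 1·536) = −267·805 + 401·536 = −267·805 + 401·(1341 − 1·805) = 401·1341 − 668·805; that is, 1341·401 + 805·(-668) = 1.
Times 5941: 1341·2382341 + 805·(-3968588) = 5941, so (2382341, -3968588) solves it.
The general solution is p = 2382341 + 805k, q = -3968588 − 1341k; taking k = -2959 gives the smaller pair p = 346, q = -569.
Check: 1341·346 + 805·(-569) = 463986 − 458045 = 5941. ✓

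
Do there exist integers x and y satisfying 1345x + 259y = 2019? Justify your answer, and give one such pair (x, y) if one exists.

1345 and 259 are coprime, so 1345x + 259y ranges over all of ℤ.
Euclidean algorithm: 1345 = 5·259 + 50, 259 = 5·50 + 9, 50 = 5·9 + 5, 9 = 1·5 + 4, 5 = 1·4 + 1, 4 = 4·1 + 0.
Working back up the chain: 1 = 5 − 1·4 = 5 − (9 − 1·5) = −9 + 2·5 = −9 + 2·(50 − 5·9) = 2·50 − 11·9 = 2·50 − 11·(259 − 5·50) = −11·259 + 57·50 = −11·259 + 57·(1345 − 5·259) = 57·1345 − 296·259. So 1345·57 + 259·(-296) = 1.
Times 2019: 1345·115083 + 259·(-597624) = 2019, so (115083, -597624) solves it.
The general solution is x = 115083 + 259k, y = -597624 − 1345k; taking k = -444 gives the smaller pair x = 87, y = -444.
Indeed 1345·87 + 259·(-444) = 117015 − 114996 = 2019.

x = 87, y = -444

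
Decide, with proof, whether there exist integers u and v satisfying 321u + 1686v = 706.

Both 321 and 1686 are divisible by gcd(321, 1686) = 3, hence so is any combination 321u + 1686v.
But 706 = 3·235 + 1, so 3 ∤ 706.
Hence no integers u, v satisfy the equation.

No, no such integers exist.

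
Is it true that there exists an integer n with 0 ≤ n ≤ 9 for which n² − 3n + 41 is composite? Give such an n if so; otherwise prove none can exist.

n = 5

At n = 5: 5² − 3·5 + 41 = 51 = 3·17, which is composite.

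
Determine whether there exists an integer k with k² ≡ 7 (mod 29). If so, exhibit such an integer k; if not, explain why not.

k = 6

k = 6 works: 6² = 36, and 36 − 7 = 29 = 1·29.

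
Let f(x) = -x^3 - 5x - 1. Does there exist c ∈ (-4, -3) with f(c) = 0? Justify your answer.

Evaluate at the endpoints: f(-4) = 83, f(-3) = 41 — same sign (positive).
The derivative f'(x) = -3x^2 - 5 is a quadratic with discriminant 0² − 4·(-3)·(-5) = -60 < 0; it never vanishes, so it is always negative (sign of the leading coefficient).
Hence f is strictly decreasing on ℝ, and in particular on [-4, -3]. A strictly monotone function with same-sign endpoint values stays positive on the whole interval, so f has no zero in (-4, -3).

No such root exists.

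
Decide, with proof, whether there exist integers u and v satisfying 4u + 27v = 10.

4 and 27 are coprime, so 4u + 27v ranges over all of ℤ.
Run the Euclidean algorithm on 27 and 4: 27 = 6·4 + 3, 4 = 1·3 + 1, 3 = 3·1 + 0.
Unwinding: 1 = 4 − 1·3 = 4 − (27 − 6·4) = −27 + 7·4, i.e. 4·7 + 27·(-1) = 1.
Times 10: 4·70 + 27·(-10) = 10, so (70, -10) solves it.
The general solution is u = 70 + 27k, v = -10 − 4k; taking k = -2 gives the smaller pair u = 16, v = -2.
Indeed 4·16 + 27·(-2) = 64 − 54 = 10.

u = 16, v = -2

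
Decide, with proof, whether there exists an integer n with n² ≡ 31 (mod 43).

n = 26

Take n = 26. Then 26² = 676 = 15·43 + 31, so 26² ≡ 31 (mod 43).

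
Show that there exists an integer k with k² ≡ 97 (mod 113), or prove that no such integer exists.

k = 53 works: 53² = 2809, and 2809 − 97 = 2712 = 24·113.

k = 53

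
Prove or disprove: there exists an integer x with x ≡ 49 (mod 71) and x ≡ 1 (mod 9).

Since 71 and 9 share no common factor, CRT says the pair of congruences has a solution (unique mod 639).
Write x = 49 + 71t and require 49 + 71t ≡ 1 (mod 9), i.e. 71t ≡ 6 (mod 9).
71 ≡ 8 (mod 9), so this reads 8t ≡ 6 (mod 9). Invert 8 mod 9 by the Euclidean algorithm: 9 = 1·8 + 1, 8 = 8·1 + 0; back-substituting, 1 = 9 − 1·8. Hence 8·(-1) ≡ 1, so 8⁻¹ ≡ -1 ≡ 8 (mod 9).
Multiplying by 8: t ≡ 8·6 = 48 ≡ 3 (mod 9).
With t = 3: x = 49 + 71·3 = 262.
Verify: 262 = 3·71 + 49 and 262 = 29·9 + 1. ✓

x = 262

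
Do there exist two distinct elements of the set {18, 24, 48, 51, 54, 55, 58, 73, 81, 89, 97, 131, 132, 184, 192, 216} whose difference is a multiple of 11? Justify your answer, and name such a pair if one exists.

Both 18 and 51 leave remainder 7 on division by 11; their difference 33 = 3·11 is a multiple of 11.

18 and 51 are such a pair.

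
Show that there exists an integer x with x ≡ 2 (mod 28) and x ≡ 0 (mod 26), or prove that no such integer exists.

The moduli are not coprime: gcd(28, 26) = 2. Compatibility requires 2 ∣ (0 − 2) = -2, which holds, so solutions exist.
Write x = 2 + 28t. Then 28t ≡ 0 − 2 ≡ 24 (mod 26); dividing through by 2 gives 14t ≡ 12 (mod 13).
14 ≡ 1 (mod 13), so this reads 1t ≡ 12 (mod 13). So t ≡ 12 (mod 13).
Then x = 2 + 28·12 = 338.
Check: 338 mod 28 = 2, 338 mod 26 = 0. ✓

x = 338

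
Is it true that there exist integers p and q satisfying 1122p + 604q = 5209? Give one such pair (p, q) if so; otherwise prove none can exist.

No such integers exist.

Both 1122 and 604 are divisible by gcd(1122, 604) = 2, hence so is any combination 1122p + 604q.
But 5209 = 2·2604 + 1, so 2 ∤ 5209.
So the equation is unsolvable over ℤ.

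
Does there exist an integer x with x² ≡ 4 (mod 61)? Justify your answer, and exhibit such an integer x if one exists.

Take x = 2. Then 2² = 4, and since 0 ≤ 4 < 61 this is already reduced: 2² ≡ 4 (mod 61).

x = 2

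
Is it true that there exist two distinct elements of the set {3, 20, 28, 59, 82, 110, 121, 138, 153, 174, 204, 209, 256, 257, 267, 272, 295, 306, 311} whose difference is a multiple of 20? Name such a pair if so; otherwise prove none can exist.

No, no such pair exists.

Reduce each element modulo 20: 3↦3, 20↦0, 28↦8, 59↦19, 82↦2, 110↦10, 121↦1, 138↦18, 153↦13, 174↦14, 204↦4, 209↦9, 256↦16, 257↦17, 267↦7, 272↦12, 295↦15, 306↦6, 311↦11.
No residue repeats among the 19 elements, so no pair has difference ≡ 0 (mod 20).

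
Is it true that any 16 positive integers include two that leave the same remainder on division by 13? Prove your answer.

True.

Each integer lies in one of the 13 residue classes modulo 13.
Placing 16 integers into 13 classes, some class receives at least two — say a and b.
So a and b have equal remainders mod 13, which is exactly what was to be shown.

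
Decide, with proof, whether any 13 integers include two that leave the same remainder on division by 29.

Try 13 consecutive integers, 81, 82, …, 93. Their remainders mod 29 are 23, 24, 25, 26, 27, 28, 0, 1, 2, 3, 4, 5, 6 — pairwise different, as any 13 ≤ 29 consecutive integers have distinct residues.
So no two of them leave the same remainder on division by 29; the claim fails for this set.

No; for instance {81, 82, 83, 84, 85, 86, 87, 88, 89, 90, 91, 92, 93} is a counterexample.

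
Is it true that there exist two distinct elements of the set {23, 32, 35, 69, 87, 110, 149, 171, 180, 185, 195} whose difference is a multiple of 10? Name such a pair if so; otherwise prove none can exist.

35 and 185 are such a pair.

Reduce each element mod 10: 23↦3, 32↦2, 35↦5, 69↦9, 87↦7, 110↦0, 149↦9, 171↦1, 180↦0, 185↦5, 195↦5. The residue 5 repeats (at 35 and 185), and 185 − 35 = 150 = 15·10.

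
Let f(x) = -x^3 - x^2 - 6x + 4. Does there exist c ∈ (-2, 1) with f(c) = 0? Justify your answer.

Yes, such a c exists.

f(-2) = 20 and f(1) = -4, which have opposite signs.
As a polynomial, f is continuous on every closed interval.
So by the Intermediate Value Theorem there is a c strictly between -2 and 1 with f(c) = 0.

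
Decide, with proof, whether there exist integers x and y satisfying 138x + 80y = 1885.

Both 138 and 80 are divisible by gcd(138, 80) = 2, hence so is any combination 138x + 80y.
However 1885 leaves remainder 1 on division by 2.
So the equation is unsolvable over ℤ.

No such integers exist.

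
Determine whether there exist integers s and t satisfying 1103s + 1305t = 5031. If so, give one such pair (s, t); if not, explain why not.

Since gcd(1103, 1305) = 1, every integer is an integer combination of 1103 and 1305.
Run the Euclidean algorithm on 1305 and 1103: 1305 = 1·1103 + 202, 1103 = 5·202 + 93, 202 = 2·93 + 16, 93 = 5·16 + 13, 16 = 1·13 + 3, 13 = 4·3 + 1, 3 = 3·1 + 0.
Unwinding: 1 = 13 − 4·3 = 13 − 4·(16 − 1·13) = −4·16 + 5·13 = −4·16 + 5·(93 − 5·16) = 5·93 − 29·16 = 5·93 − 29·(202 − 2·93) = −29·202 + 63·93 = −29·202 + 63·(1103 − 5·202) = 63·1103 − 344·202 = 63·1103 − 344·(1305 − 1·1103) = −344·1305 + 407·1103, i.e. 1103·407 + 1305·(-344) = 1.
Multiplying through by 5031: s = 407·5031 = 2047617, t = (-344)·5031 = -1730664 is a solution.
Subtracting 1569·1305 from s and adding 1569·1103 to t gives the tidier solution (72, -57).
Indeed 1103·72 + 1305·(-57) = 79416 − 74385 = 5031.

s = 72, t = -57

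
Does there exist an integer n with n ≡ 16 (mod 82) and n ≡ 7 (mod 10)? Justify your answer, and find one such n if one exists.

No, no such integer exists.

Both moduli are multiples of 2 = gcd(82, 10), so any solution would satisfy n ≡ 16 and n ≡ 7 modulo 2 simultaneously.
These are incompatible: 16 − 7 = 9 is not divisible by 2.
So no integer satisfies both congruences.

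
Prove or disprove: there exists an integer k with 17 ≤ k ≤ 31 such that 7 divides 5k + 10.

k = 19

At k = 19 we get 5·19 + 10 = 105, and 105 = 7·15.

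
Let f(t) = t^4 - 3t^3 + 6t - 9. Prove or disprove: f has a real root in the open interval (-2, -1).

Such a root exists.

f(-2) = 19 and f(-1) = -11, which have opposite signs.
As a polynomial, f is continuous on every closed interval.
By the Intermediate Value Theorem, f takes the value 0 somewhere in the open interval.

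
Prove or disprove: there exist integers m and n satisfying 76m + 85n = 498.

Since gcd(76, 85) = 1, every integer is an integer combination of 76 and 85.
Euclidean algorithm: 85 = 1·76 + 9, 76 = 8·9 + 4, 9 = 2·4 + 1, 4 = 4·1 + 0.
Unwinding: 1 = 9 − 2·4 = 9 − 2·(76 − 8·9) = −2·76 + 17·9 = −2·76 + 17·(85 − 1·76) = 17·85 − 19·76, i.e. 76·(-19) + 85·17 = 1.
Times 498: 76·(-9462) + 85·8466 = 498, so (-9462, 8466) solves it.
Shifting by a multiple of (85, −76) keeps it a solution: m = -9462 + 112·85 = 58, n = 8466 − 112·76 = -46.
Indeed 76·58 + 85·(-46) = 4408 − 3910 = 498.

m = 58, n = -46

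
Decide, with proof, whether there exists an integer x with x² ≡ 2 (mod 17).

x = 11

Take x = 11. Then 11² = 121 = 7·17 + 2, so 11² ≡ 2 (mod 17).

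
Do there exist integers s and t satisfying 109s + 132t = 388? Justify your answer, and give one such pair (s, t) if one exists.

109 and 132 are coprime, so 109s + 132t ranges over all of ℤ.
Dividing repeatedly: 132 = 1·109 + 23, 109 = 4·23 + 17, 23 = 1·17 + 6, 17 = 2·6 + 5, 6 = 1·5 + 1, 5 = 5·1 + 0.
Working back up the chain: 1 = 6 − 1·5 = 6 − (17 − 2·6) = −17 + 3·6 = −17 + 3·(23 − 1·17) = 3·23 − 4·17 = 3·23 − 4·(109 − 4·23) = −4·109 + 19·23 = −4·109 + 19·(132 − 1·109) = 19·132 − 23·109. So 109·(-23) + 132·19 = 1.
Times 388: 109·(-8924) + 132·7372 = 388, so (-8924, 7372) solves it.
The general solution is s = -8924 + 132k, t = 7372 − 109k; taking k = 68 gives the smaller pair s = 52, t = -40.
Check: 109·52 + 132·(-40) = 5668 − 5280 = 388. ✓

s = 52, t = -40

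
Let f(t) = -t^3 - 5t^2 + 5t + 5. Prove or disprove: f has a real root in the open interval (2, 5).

No such root exists.

f(2) = -13 and f(5) = -220, both negative, so a sign-change argument is unavailable; we show f keeps this sign on the whole interval.
Substitute t = 2 + u, where 0 < u < 3 on the interval. Expanding, f(2 + u) = -u^3 - 11u^2 - 27u - 13.
The nonzero coefficients here are all negative, so for u > 0 every term is negative (or zero), and the constant term -13 is strictly negative.
Therefore f(t) < 0 throughout (2, 5), and f has no zero there.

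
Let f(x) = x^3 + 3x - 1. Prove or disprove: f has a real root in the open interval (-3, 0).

Evaluate at the endpoints: f(-3) = -37, f(0) = -1 — same sign (negative).
f'(x) = 3x^2 + 3 has discriminant 0² − 4·3·3 = -36 < 0, so f' has no real roots and is positive for every real x.
Hence f is strictly increasing on ℝ, and in particular on [-3, 0]. A strictly monotone function with same-sign endpoint values stays negative on the whole interval, so f has no zero in (-3, 0).

No such root exists.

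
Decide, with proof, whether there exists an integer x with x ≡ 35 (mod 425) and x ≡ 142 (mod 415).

No, no such integer exists.

Reduce both congruences modulo 5, which divides 425 and 415: they say x ≡ 35 (mod 5) and x ≡ 142 (mod 5).
These are incompatible: 35 − 142 = -107 is not divisible by 5.
Therefore no such x exists.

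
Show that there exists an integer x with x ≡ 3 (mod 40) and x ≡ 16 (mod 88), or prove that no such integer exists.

No, no such integer exists.

gcd(40, 88) = 8. If x ≡ 3 (mod 40) and x ≡ 16 (mod 88), then x ≡ 3 (mod 8) and x ≡ 16 (mod 8).
However 3 ≡ 3 and 16 ≡ 0 (mod 8), and 3 ≠ 0.
Hence the system has no solution.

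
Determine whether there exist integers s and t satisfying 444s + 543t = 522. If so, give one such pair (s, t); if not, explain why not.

Since gcd(444, 543) = 3 and 522 = 3·174, Bézout's identity guarantees a solution.
Dividing through by 3 reduces the equation to 148s + 181t = 174.
Euclidean algorithm: 181 = 1·148 + 33, 148 = 4·33 + 16, 33 = 2·16 + 1, 16 = 16·1 + 0.
Unwinding: 1 = 33 − 2·16 = 33 − 2·(148 − 4·33) = −2·148 + 9·33 = −2·148 + 9·(181 − 1·148) = 9·181 − 11·148, i.e. 148·(-11) + 181·9 = 1.
Multiplying through by 174: s = (-11)·174 = -1914, t = 9·174 = 1566 is a solution.
Adding 11·181 to s and subtracting 11·148 from t gives the tidier solution (77, -62).
Indeed 444·77 + 543·(-62) = 34188 − 33666 = 522.

s = 77, t = -62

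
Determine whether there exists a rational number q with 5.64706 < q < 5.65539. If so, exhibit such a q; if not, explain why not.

Look for a denominator N such that an integer falls strictly between N·5.64706 and N·5.65539. N = 20 works: 20·5.64706 = 112.94120 < 113 < 113.10780 = 20·5.65539.
Dividing back, 5.64706 < 113/20 < 5.65539, and 113/20 is rational.

q = 113/20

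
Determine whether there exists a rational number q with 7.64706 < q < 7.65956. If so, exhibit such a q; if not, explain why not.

Multiplying by 20: 20·7.64706 = 152.94120 and 20·7.65956 = 153.19120, so the integer 153 lies strictly between them.
Dividing back, 7.64706 < 153/20 < 7.65956, and 153/20 is rational.

q = 153/20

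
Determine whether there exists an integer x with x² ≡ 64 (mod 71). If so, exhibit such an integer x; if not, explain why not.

Take x = 63. Then 63² = 3969 = 55·71 + 64, so 63² ≡ 64 (mod 71).

x = 63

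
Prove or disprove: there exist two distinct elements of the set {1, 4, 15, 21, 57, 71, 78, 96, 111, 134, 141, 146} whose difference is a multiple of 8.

The pair (1, 57) works.

Reduce each element mod 8: 1↦1, 4↦4, 15↦7, 21↦5, 57↦1, 71↦7, 78↦6, 96↦0, 111↦7, 134↦6, 141↦5, 146↦2. The residue 1 repeats (at 1 and 57), and 57 − 1 = 56 = 7·8.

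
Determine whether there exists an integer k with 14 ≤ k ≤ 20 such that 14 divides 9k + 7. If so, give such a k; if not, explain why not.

No, no such integer k in that range exists.

At k = 14, 9·14 + 7 = 133 ≡ 7 (mod 14), and each step in k adds 9, giving residues 7, 2, 11, 6, 1, 10, 5 for k = 14, 15, …, 20.
The residue 0 does not occur, so no k in [14, 20] makes 9k + 7 a multiple of 14.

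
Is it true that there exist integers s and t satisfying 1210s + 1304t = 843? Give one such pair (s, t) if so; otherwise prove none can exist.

No, no such integers exist.

Both 1210 and 1304 are divisible by gcd(1210, 1304) = 2, hence so is any combination 1210s + 1304t.
But 843 is not a multiple of 2 (it leaves remainder 1).
So the equation is unsolvable over ℤ.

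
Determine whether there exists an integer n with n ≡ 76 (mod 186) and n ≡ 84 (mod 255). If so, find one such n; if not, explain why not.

gcd(186, 255) = 3. If n ≡ 76 (mod 186) and n ≡ 84 (mod 255), then n ≡ 76 (mod 3) and n ≡ 84 (mod 3).
However 76 ≡ 1 and 84 ≡ 0 (mod 3), and 1 ≠ 0.
So no integer satisfies both congruences.

No such integer exists.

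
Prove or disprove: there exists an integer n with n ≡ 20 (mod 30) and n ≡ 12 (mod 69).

Reduce both congruences modulo 3, which divides 30 and 69: they say n ≡ 20 (mod 3) and n ≡ 12 (mod 3).
However 20 ≡ 2 and 12 ≡ 0 (mod 3), and 2 ≠ 0.
So no integer satisfies both congruences.

No such integer exists.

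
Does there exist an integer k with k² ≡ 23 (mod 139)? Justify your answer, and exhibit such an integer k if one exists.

No, no such integer exists.

Apply Euler's criterion with the prime 139: 23 is a quadratic residue iff 23^69 ≡ 1 (mod 139), and a non-residue iff it is ≡ −1.
Squaring successively (mod 139): 23^2 = 529 ≡ 112; 23^4 ≡ 112² = 12544 ≡ 34; 23^8 ≡ 34² = 1156 ≡ 44; 23^16 ≡ 44² = 1936 ≡ 129; 23^32 ≡ 129² = 16641 ≡ 100; 23^64 ≡ 100² = 10000 ≡ 131.
Since 69 = 64 + 4 + 1, 23^69 ≡ 131 · 34 · 23; multiplying out mod 139: 131·34 = 4454 ≡ 6, then 6·23 = 138 ≡ 138. Thus 23^69 ≡ 138 ≡ −1 (mod 139).
By Euler's criterion 23 is a quadratic non-residue mod 139: no k satisfies k² ≡ 23 (mod 139).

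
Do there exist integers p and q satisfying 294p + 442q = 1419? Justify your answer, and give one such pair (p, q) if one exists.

gcd(294, 442) = 2, so every integer of the form 294p + 442q is a multiple of 2.
However 1419 leaves remainder 1 on division by 2.
So the equation is unsolvable over ℤ.

No, no such integers exist.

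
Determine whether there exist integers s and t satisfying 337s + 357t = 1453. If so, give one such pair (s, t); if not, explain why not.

s = 88, t = -79

337 and 357 are coprime, so 337s + 357t ranges over all of ℤ.
Euclidean algorithm: 357 = 1·337 + 20, 337 = 16·20 + 17, 20 = 1·17 + 3, 17 = 5·3 + 2, 3 = 1·2 + 1, 2 = 2·1 + 0.
Working back up the chain: 1 = 3 − 1·2 = 3 − (17 − 5·3) = −17 + 6·3 = −17 + 6·(20 − 1·17) = 6·20 − 7·17 = 6·20 − 7·(337 − 16·20) = −7·337 + 118·20 = −7·337 + 118·(357 − 1·337) = 118·357 − 125·337. So 337·(-125) + 357·118 = 1.
Times 1453: 337·(-181625) + 357·171454 = 1453, so (-181625, 171454) solves it.
The general solution is s = -181625 + 357k, t = 171454 − 337k; taking k = 509 gives the smaller pair s = 88, t = -79.
Indeed 337·88 + 357·(-79) = 29656 − 28203 = 1453.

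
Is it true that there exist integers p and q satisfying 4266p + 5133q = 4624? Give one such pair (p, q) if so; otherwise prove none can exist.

There are no such integers.

gcd(4266, 5133) = 3, so every integer of the form 4266p + 5133q is a multiple of 3.
But 4624 is not a multiple of 3 (it leaves remainder 1).
Hence no integers p, q satisfy the equation.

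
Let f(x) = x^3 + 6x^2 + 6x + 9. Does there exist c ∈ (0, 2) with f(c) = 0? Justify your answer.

The endpoint values f(0) = 9 and f(2) = 53 are both positive. Claim: f(x) > 0 for every x in (0, 2).
The nonzero coefficients of f are all positive, so for x > 0 every term of f(x) is positive (the constant term 9 strictly so).
Therefore f(x) > 0 throughout (0, 2), and f has no zero there.

No such root exists.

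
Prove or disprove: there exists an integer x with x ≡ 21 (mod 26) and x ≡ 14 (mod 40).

Both moduli are multiples of 2 = gcd(26, 40), so any solution would satisfy x ≡ 21 and x ≡ 14 modulo 2 simultaneously.
These are incompatible: 21 − 14 = 7 is not divisible by 2.
So no integer satisfies both congruences.

There is no such integer.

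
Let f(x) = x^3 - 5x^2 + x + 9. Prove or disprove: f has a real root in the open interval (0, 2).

f(0) = 9 and f(2) = -1, which have opposite signs.
As a polynomial, f is continuous on every closed interval.
By the Intermediate Value Theorem, f takes the value 0 somewhere in the open interval.

Yes, f has a root in the interval.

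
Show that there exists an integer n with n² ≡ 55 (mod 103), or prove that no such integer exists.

n = 63

n = 63 works: 63² = 3969, and 3969 − 55 = 3914 = 38·103.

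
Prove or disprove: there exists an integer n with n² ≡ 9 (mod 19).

n = 16 works: 16² = 256, and 256 − 9 = 247 = 13·19.

n = 16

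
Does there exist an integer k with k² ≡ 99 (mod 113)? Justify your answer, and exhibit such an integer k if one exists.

Take k = 41. Then 41² = 1681 = 14·113 + 99, so 41² ≡ 99 (mod 113).

k = 41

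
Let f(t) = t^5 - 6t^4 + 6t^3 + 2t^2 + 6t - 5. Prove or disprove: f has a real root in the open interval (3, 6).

f(3) = -50 and f(6) = 1399, which have opposite signs.
Since f is a polynomial it is continuous on [3, 6].
By the Intermediate Value Theorem, f takes the value 0 somewhere in the open interval.

Yes, f has a root in the interval.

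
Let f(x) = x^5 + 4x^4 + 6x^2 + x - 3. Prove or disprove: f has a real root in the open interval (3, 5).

f(3) = 621 and f(5) = 5777, both positive, so a sign-change argument is unavailable; we show f keeps this sign on the whole interval.
Substitute x = 3 + u, where 0 < u < 2 on the interval. Expanding, f(3 + u) = u^5 + 19u^4 + 138u^3 + 492u^2 + 874u + 621.
The nonzero coefficients here are all positive, so for u > 0 every term is positive (or zero), and the constant term 621 is strictly positive.
Therefore f(x) > 0 throughout (3, 5), and f has no zero there.

f has no root in that interval.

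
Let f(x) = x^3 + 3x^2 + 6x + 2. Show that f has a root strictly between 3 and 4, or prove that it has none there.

Evaluate at the endpoints: f(3) = 74, f(4) = 138 — same sign (positive).
f'(x) = 3x^2 + 6x + 6 has discriminant 6² − 4·3·6 = -36 < 0, so f' has no real roots and is positive for every real x.
So f is strictly increasing; between 3 and 4 its values lie between f(3) = 74 and f(4) = 138, all positive. Therefore f has no root in (3, 4).

f has no root in that interval.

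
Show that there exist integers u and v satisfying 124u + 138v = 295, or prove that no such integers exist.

gcd(124, 138) = 2, so every integer of the form 124u + 138v is a multiple of 2.
But 295 = 2·147 + 1, so 2 ∤ 295.
Therefore 124u + 138v = 295 has no solution in integers.

There are no such integers.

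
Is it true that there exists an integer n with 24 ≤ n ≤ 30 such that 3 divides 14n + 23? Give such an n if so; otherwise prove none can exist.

n = 26

Scanning upward from n = 24 gives 359, 373, none divisible by 3. At n = 26 we get 14·26 + 23 = 387, and 387 = 3·129.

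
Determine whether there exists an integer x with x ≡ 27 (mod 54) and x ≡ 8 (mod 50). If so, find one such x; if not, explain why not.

gcd(54, 50) = 2. If x ≡ 27 (mod 54) and x ≡ 8 (mod 50), then x ≡ 27 (mod 2) and x ≡ 8 (mod 2).
But 27 mod 2 = 1 while 8 mod 2 = 0, a contradiction.
Hence the system has no solution.

There is no such integer.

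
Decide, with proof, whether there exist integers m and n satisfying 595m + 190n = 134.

gcd(595, 190) = 5, so every integer of the form 595m + 190n is a multiple of 5.
But 134 is not a multiple of 5 (it leaves remainder 4).
So the equation is unsolvable over ℤ.

No such integers exist.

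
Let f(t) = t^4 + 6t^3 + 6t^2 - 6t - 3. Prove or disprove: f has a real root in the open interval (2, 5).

No such root exists.

The endpoint values f(2) = 73 and f(5) = 1492 are both positive. Claim: f(t) > 0 for every t in (2, 5).
Substitute t = 2 + u, where 0 < u < 3 on the interval. Expanding, f(2 + u) = u^4 + 14u^3 + 66u^2 + 122u + 73.
All 5 nonzero coefficients of this polynomial in u are positive; hence for u > 0 the value is a sum of positive terms (the constant 73 among them).
So f is strictly positive on (2, 5); no root exists in the interval.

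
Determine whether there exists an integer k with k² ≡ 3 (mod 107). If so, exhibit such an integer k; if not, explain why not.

Take k = 18. Then 18² = 324 = 3·107 + 3, so 18² ≡ 3 (mod 107).

k = 18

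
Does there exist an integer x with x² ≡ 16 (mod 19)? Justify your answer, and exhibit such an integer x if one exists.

x = 4

Take x = 4. Then 4² = 16, and since 0 ≤ 16 < 19 this is already reduced: 4² ≡ 16 (mod 19).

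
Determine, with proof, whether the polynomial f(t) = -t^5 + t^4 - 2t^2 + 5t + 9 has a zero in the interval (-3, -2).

The endpoint values f(-3) = 300 and f(-2) = 39 are both positive. Claim: f(t) > 0 for every t in (-3, -2).
Substitute t = -2 − u, where 0 < u < 1 on the interval. Expanding, f(-2 − u) = u^5 + 11u^4 + 48u^3 + 102u^2 + 99u + 39.
The nonzero coefficients here are all positive, so for u > 0 every term is positive (or zero), and the constant term 39 is strictly positive.
So f is strictly positive on (-3, -2); no root exists in the interval.

No.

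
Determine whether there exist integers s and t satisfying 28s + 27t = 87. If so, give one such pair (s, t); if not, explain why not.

s = 6, t = -3

Since gcd(28, 27) = 1, every integer is an integer combination of 28 and 27.
Dividing repeatedly: 28 = 1·27 + 1, 27 = 27·1 + 0.
Back-substituting, 1 = 28 − 1·27; that is, 28·1 + 27·(-1) = 1.
Multiplying through by 87: s = 1·87 = 87, t = (-1)·87 = -87 is a solution.
Subtracting 3·27 from s and adding 3·28 to t gives the tidier solution (6, -3).
Check: 28·6 + 27·(-3) = 168 − 81 = 87. ✓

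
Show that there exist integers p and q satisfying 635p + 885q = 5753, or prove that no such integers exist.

There are no such integers.

gcd(635, 885) = 5, so every integer of the form 635p + 885q is a multiple of 5.
But 5753 = 5·1150 + 3, so 5 ∤ 5753.
Hence no integers p, q satisfy the equation.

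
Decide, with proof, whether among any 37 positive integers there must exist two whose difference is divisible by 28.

Each integer lies in one of the 28 residue classes modulo 28.
Placing 37 integers into 28 classes, some class receives at least two — say a and b.
Their difference a − b is then a multiple of 28.

True.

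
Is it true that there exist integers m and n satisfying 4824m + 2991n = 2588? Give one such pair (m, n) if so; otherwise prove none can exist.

Any value of 4824m + 2991n is a multiple of gcd(4824, 2991) = 3.
But 2588 = 3·862 + 2, so 3 ∤ 2588.
Therefore 4824m + 2991n = 2588 has no solution in integers.

No, no such integers exist.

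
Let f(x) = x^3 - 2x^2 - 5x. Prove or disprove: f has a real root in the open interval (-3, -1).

Such a root exists.

f(-3) = -30 and f(-1) = 2, which have opposite signs.
Since f is a polynomial it is continuous on [-3, -1].
By the Intermediate Value Theorem, f takes the value 0 somewhere in the open interval.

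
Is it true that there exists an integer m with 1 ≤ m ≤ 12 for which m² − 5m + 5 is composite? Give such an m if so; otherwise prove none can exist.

At m = 10: 10² − 5·10 + 5 = 55 = 5·11, which is composite.

m = 10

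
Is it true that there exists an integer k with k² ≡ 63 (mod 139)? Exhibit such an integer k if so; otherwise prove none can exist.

Take k = 87. Then 87² = 7569 = 54·139 + 63, so 87² ≡ 63 (mod 139).

k = 87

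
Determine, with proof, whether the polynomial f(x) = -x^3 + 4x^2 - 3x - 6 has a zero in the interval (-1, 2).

f(-1) = 2 and f(2) = -4, which have opposite signs.
f is continuous everywhere (it is a polynomial), in particular on [-1, 2].
By the Intermediate Value Theorem, f takes the value 0 somewhere in the open interval.

Yes, f has a root in the interval.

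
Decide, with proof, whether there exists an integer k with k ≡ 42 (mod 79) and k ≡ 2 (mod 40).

gcd(79, 40) = 1, so the Chinese Remainder Theorem guarantees exactly one residue class mod 3160 satisfying both.
Write k = 42 + 79t and require 42 + 79t ≡ 2 (mod 40), i.e. 79t ≡ 0 (mod 40).
79 ≡ 39 (mod 40), so this reads 39t ≡ 0 (mod 40). t = 0 satisfies this.
With t = 0: k = 42 + 79·0 = 42.
Indeed 42 ≡ 42 (mod 79) and 42 ≡ 2 (mod 40).

k = 42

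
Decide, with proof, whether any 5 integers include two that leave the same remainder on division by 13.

No; for instance {7, 8, 9, 10, 11} is a counterexample.

Try 5 consecutive integers, 7, 8, …, 11. Their remainders mod 13 are 7, 8, 9, 10, 11 — pairwise different, as any 5 ≤ 13 consecutive integers have distinct residues.
Hence this collection has no pair with equal remainders mod 13, disproving the claim.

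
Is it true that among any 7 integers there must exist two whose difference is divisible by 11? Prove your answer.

Try 7 consecutive integers, 55, 56, …, 61. Their remainders mod 11 are 0, 1, 2, 3, 4, 5, 6 — pairwise different, as any 7 ≤ 11 consecutive integers have distinct residues.
Any two of them differ by at most 6 < 11 and by at least 1, so no difference is a multiple of 11.

No; for instance {55, 56, 57, 58, 59, 60, 61} is a counterexample.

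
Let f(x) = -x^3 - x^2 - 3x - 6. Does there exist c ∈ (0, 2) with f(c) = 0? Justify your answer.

f has no root in that interval.

Evaluate at the endpoints: f(0) = -6, f(2) = -24 — same sign (negative).
The derivative f'(x) = -3x^2 - 2x - 3 is a quadratic with discriminant (-2)² − 4·(-3)·(-3) = -32 < 0; it never vanishes, so it is always negative (sign of the leading coefficient).
So f is strictly decreasing; between 0 and 2 its values lie between f(0) = -6 and f(2) = -24, all negative. Therefore f has no root in (0, 2).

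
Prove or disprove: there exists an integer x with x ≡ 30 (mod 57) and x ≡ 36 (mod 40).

x = 2196

gcd(57, 40) = 1, so the Chinese Remainder Theorem guarantees exactly one residue class mod 2280 satisfying both.
Write x = 30 + 57t and require 30 + 57t ≡ 36 (mod 40), i.e. 57t ≡ 6 (mod 40).
57 ≡ 17 (mod 40), so this reads 17t ≡ 6 (mod 40). Note 17·33 = 561 ≡ 1 (mod 40) (as 561 − 1 = 14·40), so 17⁻¹ ≡ 33.
Therefore t ≡ 33·6 = 198 ≡ 38 (mod 40).
Taking t = 38 gives x = 30 + 57·38 = 2196.
Check: 2196 mod 57 = 30, 2196 mod 40 = 36. ✓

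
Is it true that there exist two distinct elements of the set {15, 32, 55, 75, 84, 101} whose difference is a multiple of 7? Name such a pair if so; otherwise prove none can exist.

Two integers differ by a multiple of 7 exactly when they have the same residue mod 7. The residues are 15↦1, 32↦4, 55↦6, 75↦5, 84↦0, 101↦3.
All 6 residues are distinct, so no two elements differ by a multiple of 7.

No such pair exists.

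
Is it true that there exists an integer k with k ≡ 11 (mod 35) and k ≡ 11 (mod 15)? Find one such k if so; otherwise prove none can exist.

k = 11

gcd(35, 15) = 5. A simultaneous solution exists iff 11 ≡ 11 (mod 5); here 11 mod 5 = 1 = 11 mod 5, so it does.
In fact k = 11 itself already satisfies 11 mod 15 = 11.
Verify: 11 = 0·35 + 11 and 11 = 0·15 + 11. ✓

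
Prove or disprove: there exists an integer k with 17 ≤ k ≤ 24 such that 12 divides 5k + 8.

k = 20

At k = 20 we get 5·20 + 8 = 108, and 108 = 12·9.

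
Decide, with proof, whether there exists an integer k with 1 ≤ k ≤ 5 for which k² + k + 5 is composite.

k = 5

At k = 5: 5² + 5 + 5 = 35 = 5·7, which is composite.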